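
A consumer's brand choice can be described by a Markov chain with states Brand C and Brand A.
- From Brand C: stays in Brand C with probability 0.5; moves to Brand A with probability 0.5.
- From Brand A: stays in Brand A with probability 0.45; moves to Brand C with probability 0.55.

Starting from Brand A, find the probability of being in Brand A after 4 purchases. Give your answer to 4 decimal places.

Propagate the distribution vector 4 purchases from Brand A.
After 0 purchases: (0.0000, 1.0000)
After 1 purchase: (0.5500, 0.4500)
After 2 purchases: (0.5225, 0.4775)
After 3 purchases: (0.5239, 0.4761)
After 4 purchases: (0.5238, 0.4762)
P(in Brand A after 4 purchases) = 0.4762

0.4762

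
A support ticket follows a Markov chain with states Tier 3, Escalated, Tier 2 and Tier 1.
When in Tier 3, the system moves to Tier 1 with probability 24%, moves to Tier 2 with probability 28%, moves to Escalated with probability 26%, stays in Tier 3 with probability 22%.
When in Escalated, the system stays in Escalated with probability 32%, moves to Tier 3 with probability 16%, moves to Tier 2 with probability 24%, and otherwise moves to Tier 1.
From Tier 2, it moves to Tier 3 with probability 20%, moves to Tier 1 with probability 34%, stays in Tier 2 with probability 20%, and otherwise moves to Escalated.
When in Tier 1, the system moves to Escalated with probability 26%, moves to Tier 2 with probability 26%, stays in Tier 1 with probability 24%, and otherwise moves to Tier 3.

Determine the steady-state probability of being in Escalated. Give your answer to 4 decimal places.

0.2766

Let the stationary distribution be π with π = πP and π_1 + π_2 + π_3 + π_4 = 1.
π_1 = 0.22·π_1 + 0.16·π_2 + 0.2·π_3 + 0.24·π_4
π_2 = 0.26·π_1 + 0.32·π_2 + 0.26·π_3 + 0.26·π_4
π_3 = 0.28·π_1 + 0.24·π_2 + 0.2·π_3 + 0.26·π_4
Solving with the normalization constraint gives π = (0.2040, 0.2766, 0.2439, 0.2755).
So the stationary probability of Escalated is 0.2766.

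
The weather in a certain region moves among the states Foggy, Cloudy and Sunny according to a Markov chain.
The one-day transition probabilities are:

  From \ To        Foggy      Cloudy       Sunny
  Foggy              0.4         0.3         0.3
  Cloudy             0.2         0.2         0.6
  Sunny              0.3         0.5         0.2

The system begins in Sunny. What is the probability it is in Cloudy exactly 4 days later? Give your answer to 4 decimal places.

Propagate the distribution vector 4 days from Sunny.
After 0 days: (0.0000, 0.0000, 1.0000)
After 1 day: (0.3000, 0.5000, 0.2000)
After 2 days: (0.2800, 0.2900, 0.4300)
After 3 days: (0.2990, 0.3570, 0.3440)
After 4 days: (0.2942, 0.3331, 0.3727)
P(in Cloudy after 4 days) = 0.3331

0.3331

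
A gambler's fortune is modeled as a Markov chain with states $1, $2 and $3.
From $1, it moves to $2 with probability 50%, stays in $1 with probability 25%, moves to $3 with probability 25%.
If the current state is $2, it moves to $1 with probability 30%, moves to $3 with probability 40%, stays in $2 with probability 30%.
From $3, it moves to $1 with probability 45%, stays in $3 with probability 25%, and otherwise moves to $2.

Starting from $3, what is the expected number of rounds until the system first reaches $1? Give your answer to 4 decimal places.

2.4691

Let t(s) be the expected number of rounds to first reach $1 from state s, with t($1) = 0. Conditioning on the first round:
t($2) = 1 + 0.3·t($2) + 0.4·t($3)
t($3) = 1 + 0.3·t($2) + 0.25·t($3)
Solving: t($2) = 2.8395, t($3) = 2.4691.
Expected rounds from $3 to $1: 2.4691.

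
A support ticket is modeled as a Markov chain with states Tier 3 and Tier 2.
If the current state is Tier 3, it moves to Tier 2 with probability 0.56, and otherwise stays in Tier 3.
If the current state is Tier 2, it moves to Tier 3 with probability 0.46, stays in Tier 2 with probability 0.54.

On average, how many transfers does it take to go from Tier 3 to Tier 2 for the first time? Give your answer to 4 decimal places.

Let t(s) be the expected number of transfers to first reach Tier 2 from state s, with t(Tier 2) = 0. Conditioning on the first transfer:
t(Tier 3) = 1 + 0.44·t(Tier 3)
Solving: t(Tier 3) = 1.7857.
Expected transfers from Tier 3 to Tier 2: 1.7857.

1.7857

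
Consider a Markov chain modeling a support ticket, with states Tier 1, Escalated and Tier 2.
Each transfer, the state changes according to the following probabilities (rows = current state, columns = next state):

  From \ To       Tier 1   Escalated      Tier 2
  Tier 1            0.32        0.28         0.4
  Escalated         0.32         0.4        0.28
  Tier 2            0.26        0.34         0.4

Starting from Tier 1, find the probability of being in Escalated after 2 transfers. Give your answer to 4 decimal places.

0.3376

Sum over the intermediate state after 1 transfer:
P = P(Tier 1→Tier 1)·P(Tier 1→Escalated) + P(Tier 1→Escalated)·P(Escalated→Escalated) + P(Tier 1→Tier 2)·P(Tier 2→Escalated)
  = 0.32×0.28 + 0.28×0.4 + 0.4×0.34
  = 0.0896 + 0.1120 + 0.1360 = 0.3376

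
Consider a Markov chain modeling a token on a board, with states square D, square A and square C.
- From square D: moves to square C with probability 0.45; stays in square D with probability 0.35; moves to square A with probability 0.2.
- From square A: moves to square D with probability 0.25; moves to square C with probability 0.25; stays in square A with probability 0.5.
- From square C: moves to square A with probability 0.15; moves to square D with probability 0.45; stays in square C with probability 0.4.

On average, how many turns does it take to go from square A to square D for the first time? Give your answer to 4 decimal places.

3.2381

Let t(s) be the expected number of turns to first reach square D from state s, with t(square D) = 0. Conditioning on the first turn:
t(square A) = 1 + 0.5·t(square A) + 0.25·t(square C)
t(square C) = 1 + 0.15·t(square A) + 0.4·t(square C)
Solving: t(square A) = 3.2381, t(square C) = 2.4762.
Expected turns from square A to square D: 3.2381.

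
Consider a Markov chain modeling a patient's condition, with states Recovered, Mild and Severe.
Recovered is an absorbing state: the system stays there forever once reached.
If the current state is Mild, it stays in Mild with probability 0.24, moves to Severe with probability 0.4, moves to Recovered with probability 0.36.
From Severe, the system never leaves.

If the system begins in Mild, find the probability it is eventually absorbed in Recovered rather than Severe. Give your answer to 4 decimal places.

Let h(s) be the probability of absorption at Recovered starting from transient state s. Then h(Recovered) = 1 and h(Severe) = 0. By first-step analysis:
h(Mild) = 0.36·1 + 0.24·h(Mild) + 0.4·0
Solving: h(Mild) = 0.4737.
Starting from Mild, the probability is 0.4737.

0.4737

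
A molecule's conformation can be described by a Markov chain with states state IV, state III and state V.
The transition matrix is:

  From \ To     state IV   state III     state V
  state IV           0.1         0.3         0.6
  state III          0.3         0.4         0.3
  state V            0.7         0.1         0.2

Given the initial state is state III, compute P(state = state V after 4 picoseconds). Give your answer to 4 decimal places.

Propagate the distribution vector 4 picoseconds from state III.
After 0 picoseconds: (0.0000, 1.0000, 0.0000)
After 1 picosecond: (0.3000, 0.4000, 0.3000)
After 2 picoseconds: (0.3600, 0.2800, 0.3600)
After 3 picoseconds: (0.3720, 0.2560, 0.3720)
After 4 picoseconds: (0.3744, 0.2512, 0.3744)
P(in state V after 4 picoseconds) = 0.3744

0.3744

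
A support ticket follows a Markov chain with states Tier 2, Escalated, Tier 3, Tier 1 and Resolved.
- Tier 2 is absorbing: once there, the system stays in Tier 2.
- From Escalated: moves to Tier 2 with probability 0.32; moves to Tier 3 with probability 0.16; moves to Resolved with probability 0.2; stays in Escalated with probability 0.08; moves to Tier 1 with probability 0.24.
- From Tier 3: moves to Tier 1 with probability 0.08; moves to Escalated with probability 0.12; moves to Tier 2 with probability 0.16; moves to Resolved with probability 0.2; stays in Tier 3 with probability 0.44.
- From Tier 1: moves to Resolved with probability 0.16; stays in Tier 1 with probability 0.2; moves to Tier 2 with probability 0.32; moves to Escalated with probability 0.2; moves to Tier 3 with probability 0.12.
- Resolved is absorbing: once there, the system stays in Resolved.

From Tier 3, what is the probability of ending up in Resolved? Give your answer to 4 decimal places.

Let h(s) be the probability of absorption at Resolved starting from transient state s. Then h(Resolved) = 1 and h(Tier 2) = 0. By first-step analysis:
h(Escalated) = 0.32·0 + 0.08·h(Escalated) + 0.16·h(Tier 3) + 0.24·h(Tier 1) + 0.2·1
h(Tier 3) = 0.16·0 + 0.12·h(Escalated) + 0.44·h(Tier 3) + 0.08·h(Tier 1) + 0.2·1
h(Tier 1) = 0.32·0 + 0.2·h(Escalated) + 0.12·h(Tier 3) + 0.2·h(Tier 1) + 0.16·1
Solving: h(Escalated) = 0.4016, h(Tier 3) = 0.4968, h(Tier 1) = 0.3749.
Starting from Tier 3, the probability is 0.4968.

0.4968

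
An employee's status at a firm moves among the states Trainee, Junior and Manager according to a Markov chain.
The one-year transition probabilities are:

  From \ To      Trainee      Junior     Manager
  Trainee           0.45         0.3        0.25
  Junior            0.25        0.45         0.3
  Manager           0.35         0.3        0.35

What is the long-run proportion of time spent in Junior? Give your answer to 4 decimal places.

0.3529

Let the stationary distribution be π with π = πP and π_1 + π_2 + π_3 = 1.
π_1 = 0.45·π_1 + 0.25·π_2 + 0.35·π_3
π_2 = 0.3·π_1 + 0.45·π_2 + 0.3·π_3
Solving with the normalization constraint gives π = (0.3497, 0.3529, 0.2974).
So the stationary probability of Junior is 0.3529.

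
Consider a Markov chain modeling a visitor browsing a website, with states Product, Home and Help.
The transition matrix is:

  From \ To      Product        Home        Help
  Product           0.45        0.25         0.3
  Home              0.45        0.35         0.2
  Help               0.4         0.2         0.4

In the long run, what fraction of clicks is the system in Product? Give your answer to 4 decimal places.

Let the stationary distribution be π with π = πP and π_1 + π_2 + π_3 = 1.
π_1 = 0.45·π_1 + 0.45·π_2 + 0.4·π_3
π_2 = 0.25·π_1 + 0.35·π_2 + 0.2·π_3
Solving with the normalization constraint gives π = (0.4348, 0.2609, 0.3043).
So the stationary probability of Product is 0.4348.

0.4348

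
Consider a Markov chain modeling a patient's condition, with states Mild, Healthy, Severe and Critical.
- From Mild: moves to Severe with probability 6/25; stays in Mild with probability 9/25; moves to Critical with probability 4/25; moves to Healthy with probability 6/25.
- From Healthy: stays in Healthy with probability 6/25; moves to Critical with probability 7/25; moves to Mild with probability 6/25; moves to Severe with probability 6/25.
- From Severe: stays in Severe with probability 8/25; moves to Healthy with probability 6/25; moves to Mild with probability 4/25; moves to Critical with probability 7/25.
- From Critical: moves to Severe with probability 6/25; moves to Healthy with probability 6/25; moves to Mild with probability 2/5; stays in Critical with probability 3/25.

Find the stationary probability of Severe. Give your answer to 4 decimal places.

Let the stationary distribution be π with π = πP and π_1 + π_2 + π_3 + π_4 = 1.
π_1 = 0.36·π_1 + 0.24·π_2 + 0.16·π_3 + 0.4·π_4
π_2 = 0.24·π_1 + 0.24·π_2 + 0.24·π_3 + 0.24·π_4
π_3 = 0.24·π_1 + 0.24·π_2 + 0.32·π_3 + 0.24·π_4
Solving with the normalization constraint gives π = (0.2875, 0.2400, 0.2609, 0.2116).
So the stationary probability of Severe is 0.2609.

0.2609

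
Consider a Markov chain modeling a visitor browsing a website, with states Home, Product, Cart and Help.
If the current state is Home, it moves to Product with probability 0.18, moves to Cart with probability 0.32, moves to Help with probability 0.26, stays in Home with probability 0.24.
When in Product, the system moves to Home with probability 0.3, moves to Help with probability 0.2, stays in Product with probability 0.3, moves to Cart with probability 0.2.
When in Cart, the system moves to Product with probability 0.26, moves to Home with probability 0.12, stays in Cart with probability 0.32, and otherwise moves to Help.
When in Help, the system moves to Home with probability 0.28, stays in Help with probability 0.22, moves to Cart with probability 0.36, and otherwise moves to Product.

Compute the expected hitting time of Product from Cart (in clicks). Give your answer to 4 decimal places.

4.7027

Let t(s) be the expected number of clicks to first reach Product from state s, with t(Product) = 0. Conditioning on the first click:
t(Home) = 1 + 0.24·t(Home) + 0.32·t(Cart) + 0.26·t(Help)
t(Cart) = 1 + 0.12·t(Home) + 0.32·t(Cart) + 0.3·t(Help)
t(Help) = 1 + 0.28·t(Home) + 0.36·t(Cart) + 0.22·t(Help)
Solving: t(Home) = 5.1038, t(Cart) = 4.7027, t(Help) = 5.2847.
Expected clicks from Cart to Product: 4.7027.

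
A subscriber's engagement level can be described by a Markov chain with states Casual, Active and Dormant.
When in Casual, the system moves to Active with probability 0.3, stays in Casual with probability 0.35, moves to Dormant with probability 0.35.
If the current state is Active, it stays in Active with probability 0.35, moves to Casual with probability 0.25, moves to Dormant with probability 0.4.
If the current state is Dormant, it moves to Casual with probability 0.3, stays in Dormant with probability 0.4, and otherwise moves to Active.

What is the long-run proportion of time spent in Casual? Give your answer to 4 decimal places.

Let the stationary distribution be π with π = πP and π_1 + π_2 + π_3 = 1.
π_1 = 0.35·π_1 + 0.25·π_2 + 0.3·π_3
π_2 = 0.3·π_1 + 0.35·π_2 + 0.3·π_3
Solving with the normalization constraint gives π = (0.2992, 0.3158, 0.3850).
So the stationary probability of Casual is 0.2992.

0.2992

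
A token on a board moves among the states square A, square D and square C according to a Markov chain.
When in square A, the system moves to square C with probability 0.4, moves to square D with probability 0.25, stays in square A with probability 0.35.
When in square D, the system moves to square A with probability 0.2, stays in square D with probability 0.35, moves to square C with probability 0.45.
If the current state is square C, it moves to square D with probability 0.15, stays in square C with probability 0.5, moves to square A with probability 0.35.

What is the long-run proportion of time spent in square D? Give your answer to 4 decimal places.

0.2270

Let the stationary distribution be π with π = πP and π_1 + π_2 + π_3 = 1.
π_1 = 0.35·π_1 + 0.2·π_2 + 0.35·π_3
π_2 = 0.25·π_1 + 0.35·π_2 + 0.15·π_3
Solving with the normalization constraint gives π = (0.3160, 0.2270, 0.4571).
So the stationary probability of square D is 0.2270.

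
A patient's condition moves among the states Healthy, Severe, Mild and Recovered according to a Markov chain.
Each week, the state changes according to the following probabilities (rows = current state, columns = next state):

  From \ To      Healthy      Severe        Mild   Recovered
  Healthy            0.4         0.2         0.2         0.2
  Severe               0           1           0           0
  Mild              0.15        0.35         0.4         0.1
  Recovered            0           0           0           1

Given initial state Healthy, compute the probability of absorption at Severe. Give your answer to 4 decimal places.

0.5758

Let h(s) be the probability of absorption at Severe starting from transient state s. Then h(Severe) = 1 and h(Recovered) = 0. By first-step analysis:
h(Healthy) = 0.4·h(Healthy) + 0.2·1 + 0.2·h(Mild) + 0.2·0
h(Mild) = 0.15·h(Healthy) + 0.35·1 + 0.4·h(Mild) + 0.1·0
Solving: h(Healthy) = 0.5758, h(Mild) = 0.7273.
Starting from Healthy, the probability is 0.5758.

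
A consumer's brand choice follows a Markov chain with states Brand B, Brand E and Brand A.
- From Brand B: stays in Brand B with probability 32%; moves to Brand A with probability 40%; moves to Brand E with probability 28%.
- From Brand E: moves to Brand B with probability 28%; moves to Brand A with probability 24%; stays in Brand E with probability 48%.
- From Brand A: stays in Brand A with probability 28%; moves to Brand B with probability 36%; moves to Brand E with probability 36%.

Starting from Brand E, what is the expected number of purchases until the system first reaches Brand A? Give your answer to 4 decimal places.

3.4884

Let t(s) be the expected number of purchases to first reach Brand A from state s, with t(Brand A) = 0. Conditioning on the first purchase:
t(Brand B) = 1 + 0.32·t(Brand B) + 0.28·t(Brand E)
t(Brand E) = 1 + 0.28·t(Brand B) + 0.48·t(Brand E)
Solving: t(Brand B) = 2.9070, t(Brand E) = 3.4884.
Expected purchases from Brand E to Brand A: 3.4884.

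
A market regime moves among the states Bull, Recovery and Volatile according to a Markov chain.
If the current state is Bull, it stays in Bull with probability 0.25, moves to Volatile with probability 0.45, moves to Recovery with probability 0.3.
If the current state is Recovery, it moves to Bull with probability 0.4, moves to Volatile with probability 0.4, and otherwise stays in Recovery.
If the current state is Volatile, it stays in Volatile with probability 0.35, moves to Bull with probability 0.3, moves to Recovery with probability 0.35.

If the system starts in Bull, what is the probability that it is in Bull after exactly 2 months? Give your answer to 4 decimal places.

0.3175

Sum over the intermediate state after 1 month:
P = P(Bull→Bull)·P(Bull→Bull) + P(Bull→Recovery)·P(Recovery→Bull) + P(Bull→Volatile)·P(Volatile→Bull)
  = 0.25×0.25 + 0.3×0.4 + 0.45×0.3
  = 0.0625 + 0.1200 + 0.1350 = 0.3175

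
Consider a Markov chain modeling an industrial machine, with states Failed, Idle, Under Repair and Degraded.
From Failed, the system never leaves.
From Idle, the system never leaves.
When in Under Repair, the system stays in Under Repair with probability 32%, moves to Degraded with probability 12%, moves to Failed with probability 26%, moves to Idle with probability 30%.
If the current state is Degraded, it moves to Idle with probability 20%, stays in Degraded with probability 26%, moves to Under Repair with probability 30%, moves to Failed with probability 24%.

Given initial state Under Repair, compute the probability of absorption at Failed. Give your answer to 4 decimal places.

Let h(s) be the probability of absorption at Failed starting from transient state s. Then h(Failed) = 1 and h(Idle) = 0. By first-step analysis:
h(Under Repair) = 0.26·1 + 0.3·0 + 0.32·h(Under Repair) + 0.12·h(Degraded)
h(Degraded) = 0.24·1 + 0.2·0 + 0.3·h(Under Repair) + 0.26·h(Degraded)
Solving: h(Under Repair) = 0.4735, h(Degraded) = 0.5163.
Starting from Under Repair, the probability is 0.4735.

0.4735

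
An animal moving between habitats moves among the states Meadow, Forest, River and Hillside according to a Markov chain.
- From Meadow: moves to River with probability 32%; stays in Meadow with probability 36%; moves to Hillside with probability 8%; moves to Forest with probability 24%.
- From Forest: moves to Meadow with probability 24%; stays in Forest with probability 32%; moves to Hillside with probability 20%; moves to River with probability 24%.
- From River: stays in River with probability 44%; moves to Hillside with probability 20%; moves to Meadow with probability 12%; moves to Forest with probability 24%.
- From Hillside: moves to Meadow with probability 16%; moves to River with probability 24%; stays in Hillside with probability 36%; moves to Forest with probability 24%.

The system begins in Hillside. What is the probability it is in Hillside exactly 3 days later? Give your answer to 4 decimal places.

0.2140

Propagate the distribution vector 3 days from Hillside.
After 0 days: (0.0000, 0.0000, 0.0000, 1.0000)
After 1 day: (0.1600, 0.2400, 0.2400, 0.3600)
After 2 days: (0.2016, 0.2592, 0.3008, 0.2384)
After 3 days: (0.2090, 0.2607, 0.3163, 0.2140)
P(in Hillside after 3 days) = 0.2140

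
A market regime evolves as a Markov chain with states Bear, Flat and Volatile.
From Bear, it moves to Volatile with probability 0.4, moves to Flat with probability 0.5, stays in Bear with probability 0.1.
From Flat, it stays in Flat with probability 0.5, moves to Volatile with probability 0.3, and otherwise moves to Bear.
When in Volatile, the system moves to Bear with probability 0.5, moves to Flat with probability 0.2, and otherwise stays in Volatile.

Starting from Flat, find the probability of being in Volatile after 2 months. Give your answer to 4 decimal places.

0.3200

Sum over the intermediate state after 1 month:
P = P(Flat→Bear)·P(Bear→Volatile) + P(Flat→Flat)·P(Flat→Volatile) + P(Flat→Volatile)·P(Volatile→Volatile)
  = 0.2×0.4 + 0.5×0.3 + 0.3×0.3
  = 0.0800 + 0.1500 + 0.0900 = 0.3200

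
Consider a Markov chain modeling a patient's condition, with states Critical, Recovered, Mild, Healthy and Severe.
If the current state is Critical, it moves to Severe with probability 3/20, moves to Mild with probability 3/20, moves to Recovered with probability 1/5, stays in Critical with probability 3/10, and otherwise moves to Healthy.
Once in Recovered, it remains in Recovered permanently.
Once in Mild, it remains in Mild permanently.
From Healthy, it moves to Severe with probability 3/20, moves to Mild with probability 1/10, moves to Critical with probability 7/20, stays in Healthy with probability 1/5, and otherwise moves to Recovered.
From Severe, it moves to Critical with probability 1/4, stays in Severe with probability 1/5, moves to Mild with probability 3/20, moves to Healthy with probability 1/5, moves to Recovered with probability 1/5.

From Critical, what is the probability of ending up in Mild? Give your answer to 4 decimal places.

0.4118

Let h(s) be the probability of absorption at Mild starting from transient state s. Then h(Mild) = 1 and h(Recovered) = 0. By first-step analysis:
h(Critical) = 0.3·h(Critical) + 0.2·0 + 0.15·1 + 0.2·h(Healthy) + 0.15·h(Severe)
h(Healthy) = 0.35·h(Critical) + 0.2·0 + 0.1·1 + 0.2·h(Healthy) + 0.15·h(Severe)
h(Severe) = 0.25·h(Critical) + 0.2·0 + 0.15·1 + 0.2·h(Healthy) + 0.2·h(Severe)
Solving: h(Critical) = 0.4118, h(Healthy) = 0.3824, h(Severe) = 0.4118.
Starting from Critical, the probability is 0.4118.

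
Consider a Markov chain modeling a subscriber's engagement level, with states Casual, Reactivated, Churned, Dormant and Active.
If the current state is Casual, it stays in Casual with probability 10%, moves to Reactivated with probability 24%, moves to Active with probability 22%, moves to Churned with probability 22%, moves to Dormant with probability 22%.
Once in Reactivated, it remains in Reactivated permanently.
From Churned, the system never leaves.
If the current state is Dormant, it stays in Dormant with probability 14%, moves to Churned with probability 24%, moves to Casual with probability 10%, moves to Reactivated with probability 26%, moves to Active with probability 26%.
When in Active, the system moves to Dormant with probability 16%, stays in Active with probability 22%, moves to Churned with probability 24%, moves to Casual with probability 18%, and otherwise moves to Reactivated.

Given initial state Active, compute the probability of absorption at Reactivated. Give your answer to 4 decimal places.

0.4771

Let h(s) be the probability of absorption at Reactivated starting from transient state s. Then h(Reactivated) = 1 and h(Churned) = 0. By first-step analysis:
h(Casual) = 0.1·h(Casual) + 0.24·1 + 0.22·0 + 0.22·h(Dormant) + 0.22·h(Active)
h(Dormant) = 0.1·h(Casual) + 0.26·1 + 0.24·0 + 0.14·h(Dormant) + 0.26·h(Active)
h(Active) = 0.18·h(Casual) + 0.2·1 + 0.24·0 + 0.16·h(Dormant) + 0.22·h(Active)
Solving: h(Casual) = 0.5068, h(Dormant) = 0.5055, h(Active) = 0.4771.
Starting from Active, the probability is 0.4771.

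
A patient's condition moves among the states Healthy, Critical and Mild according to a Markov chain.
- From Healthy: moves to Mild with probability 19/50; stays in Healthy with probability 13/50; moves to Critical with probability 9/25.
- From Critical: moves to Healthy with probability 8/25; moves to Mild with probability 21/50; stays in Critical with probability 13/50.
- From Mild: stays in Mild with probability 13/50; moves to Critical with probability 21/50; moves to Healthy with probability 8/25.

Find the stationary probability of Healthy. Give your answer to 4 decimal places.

Let the stationary distribution be π with π = πP and π_1 + π_2 + π_3 = 1.
π_1 = 0.26·π_1 + 0.32·π_2 + 0.32·π_3
π_2 = 0.36·π_1 + 0.26·π_2 + 0.42·π_3
Solving with the normalization constraint gives π = (0.3019, 0.3465, 0.3517).
So the stationary probability of Healthy is 0.3019.

0.3019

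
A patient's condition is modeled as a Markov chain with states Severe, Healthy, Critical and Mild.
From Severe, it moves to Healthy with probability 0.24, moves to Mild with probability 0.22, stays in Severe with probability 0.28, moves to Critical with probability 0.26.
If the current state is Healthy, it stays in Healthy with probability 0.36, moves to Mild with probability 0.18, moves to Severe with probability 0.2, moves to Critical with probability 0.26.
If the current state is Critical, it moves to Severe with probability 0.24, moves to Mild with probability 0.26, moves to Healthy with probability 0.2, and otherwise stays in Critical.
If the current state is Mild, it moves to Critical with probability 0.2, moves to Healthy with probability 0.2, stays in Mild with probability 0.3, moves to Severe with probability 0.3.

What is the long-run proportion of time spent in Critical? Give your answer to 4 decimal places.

0.2559

Let the stationary distribution be π with π = πP and π_1 + π_2 + π_3 + π_4 = 1.
π_1 = 0.28·π_1 + 0.2·π_2 + 0.24·π_3 + 0.3·π_4
π_2 = 0.24·π_1 + 0.36·π_2 + 0.2·π_3 + 0.2·π_4
π_3 = 0.26·π_1 + 0.26·π_2 + 0.3·π_3 + 0.2·π_4
Solving with the normalization constraint gives π = (0.2545, 0.2502, 0.2559, 0.2394).
So the stationary probability of Critical is 0.2559.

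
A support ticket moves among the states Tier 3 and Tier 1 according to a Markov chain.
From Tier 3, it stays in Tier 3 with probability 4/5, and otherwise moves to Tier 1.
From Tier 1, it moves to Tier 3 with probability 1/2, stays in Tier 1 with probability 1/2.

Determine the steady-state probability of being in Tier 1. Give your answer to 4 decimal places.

0.2857

Let the stationary distribution be π with π = πP and π_1 + π_2 = 1.
π_1 = 0.8·π_1 + 0.5·π_2
Solving with the normalization constraint gives π = (0.7143, 0.2857).
So the stationary probability of Tier 1 is 0.2857.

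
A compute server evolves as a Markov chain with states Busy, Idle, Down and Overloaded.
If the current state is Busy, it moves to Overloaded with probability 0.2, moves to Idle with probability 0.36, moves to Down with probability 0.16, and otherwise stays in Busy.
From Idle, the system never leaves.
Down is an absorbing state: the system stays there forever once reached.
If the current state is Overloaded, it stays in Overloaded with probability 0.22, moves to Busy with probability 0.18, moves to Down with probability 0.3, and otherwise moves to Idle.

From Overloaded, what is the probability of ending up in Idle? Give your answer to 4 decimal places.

Let h(s) be the probability of absorption at Idle starting from transient state s. Then h(Idle) = 1 and h(Down) = 0. By first-step analysis:
h(Busy) = 0.28·h(Busy) + 0.36·1 + 0.16·0 + 0.2·h(Overloaded)
h(Overloaded) = 0.18·h(Busy) + 0.3·1 + 0.3·0 + 0.22·h(Overloaded)
Solving: h(Busy) = 0.6484, h(Overloaded) = 0.5342.
Starting from Overloaded, the probability is 0.5342.

0.5342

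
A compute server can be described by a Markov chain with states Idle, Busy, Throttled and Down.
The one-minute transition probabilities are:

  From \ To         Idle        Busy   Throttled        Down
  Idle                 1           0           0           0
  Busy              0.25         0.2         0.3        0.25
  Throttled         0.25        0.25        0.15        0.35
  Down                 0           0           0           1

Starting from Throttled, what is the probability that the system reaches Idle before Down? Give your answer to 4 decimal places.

0.4339

Let h(s) be the probability of absorption at Idle starting from transient state s. Then h(Idle) = 1 and h(Down) = 0. By first-step analysis:
h(Busy) = 0.25·1 + 0.2·h(Busy) + 0.3·h(Throttled) + 0.25·0
h(Throttled) = 0.25·1 + 0.25·h(Busy) + 0.15·h(Throttled) + 0.35·0
Solving: h(Busy) = 0.4752, h(Throttled) = 0.4339.
Starting from Throttled, the probability is 0.4339.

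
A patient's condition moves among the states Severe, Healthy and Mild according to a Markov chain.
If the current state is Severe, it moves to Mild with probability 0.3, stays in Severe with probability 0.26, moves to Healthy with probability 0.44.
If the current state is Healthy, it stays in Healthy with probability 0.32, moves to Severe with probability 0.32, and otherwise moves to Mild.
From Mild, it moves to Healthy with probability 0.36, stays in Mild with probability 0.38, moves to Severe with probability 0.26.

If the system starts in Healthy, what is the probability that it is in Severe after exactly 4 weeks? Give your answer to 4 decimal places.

Propagate the distribution vector 4 weeks from Healthy.
After 0 weeks: (0.0000, 1.0000, 0.0000)
After 1 week: (0.3200, 0.3200, 0.3600)
After 2 weeks: (0.2792, 0.3728, 0.3480)
After 3 weeks: (0.2824, 0.3674, 0.3502)
After 4 weeks: (0.2820, 0.3679, 0.3501)
P(in Severe after 4 weeks) = 0.2820

0.2820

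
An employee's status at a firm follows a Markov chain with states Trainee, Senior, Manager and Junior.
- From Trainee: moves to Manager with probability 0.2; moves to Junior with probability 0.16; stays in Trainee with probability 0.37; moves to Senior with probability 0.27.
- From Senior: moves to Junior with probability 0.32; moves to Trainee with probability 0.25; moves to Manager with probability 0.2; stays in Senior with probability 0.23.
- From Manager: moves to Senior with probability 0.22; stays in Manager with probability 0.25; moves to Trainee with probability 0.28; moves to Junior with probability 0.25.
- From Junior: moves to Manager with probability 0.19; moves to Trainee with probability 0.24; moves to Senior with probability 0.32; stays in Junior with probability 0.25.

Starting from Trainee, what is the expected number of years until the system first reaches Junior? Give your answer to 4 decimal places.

Let t(s) be the expected number of years to first reach Junior from state s, with t(Junior) = 0. Conditioning on the first year:
t(Trainee) = 1 + 0.37·t(Trainee) + 0.27·t(Senior) + 0.2·t(Manager)
t(Senior) = 1 + 0.25·t(Trainee) + 0.23·t(Senior) + 0.2·t(Manager)
t(Manager) = 1 + 0.28·t(Trainee) + 0.22·t(Senior) + 0.25·t(Manager)
Solving: t(Trainee) = 4.5690, t(Senior) = 3.8661, t(Manager) = 4.1731.
Expected years from Trainee to Junior: 4.5690.

4.5690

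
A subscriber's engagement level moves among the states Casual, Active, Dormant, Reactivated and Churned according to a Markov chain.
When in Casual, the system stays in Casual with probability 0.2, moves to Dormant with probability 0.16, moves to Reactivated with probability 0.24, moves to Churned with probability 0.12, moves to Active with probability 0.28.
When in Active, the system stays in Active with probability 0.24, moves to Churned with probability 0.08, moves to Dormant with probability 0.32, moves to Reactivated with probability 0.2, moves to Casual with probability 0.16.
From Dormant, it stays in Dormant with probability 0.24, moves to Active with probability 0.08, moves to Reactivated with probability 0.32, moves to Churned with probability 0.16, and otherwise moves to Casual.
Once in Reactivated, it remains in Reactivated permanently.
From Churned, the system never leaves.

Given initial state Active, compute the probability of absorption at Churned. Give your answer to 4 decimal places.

Let h(s) be the probability of absorption at Churned starting from transient state s. Then h(Churned) = 1 and h(Reactivated) = 0. By first-step analysis:
h(Casual) = 0.2·h(Casual) + 0.28·h(Active) + 0.16·h(Dormant) + 0.24·0 + 0.12·1
h(Active) = 0.16·h(Casual) + 0.24·h(Active) + 0.32·h(Dormant) + 0.2·0 + 0.08·1
h(Dormant) = 0.2·h(Casual) + 0.08·h(Active) + 0.24·h(Dormant) + 0.32·0 + 0.16·1
Solving: h(Casual) = 0.3251, h(Active) = 0.3122, h(Dormant) = 0.3289.
Starting from Active, the probability is 0.3122.

0.3122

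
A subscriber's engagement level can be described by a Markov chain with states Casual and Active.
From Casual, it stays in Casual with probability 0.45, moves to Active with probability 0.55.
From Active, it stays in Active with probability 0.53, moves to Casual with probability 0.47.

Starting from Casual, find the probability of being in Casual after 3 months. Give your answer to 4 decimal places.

Propagate the distribution vector 3 months from Casual.
After 0 months: (1.0000, 0.0000)
After 1 month: (0.4500, 0.5500)
After 2 months: (0.4610, 0.5390)
After 3 months: (0.4608, 0.5392)
P(in Casual after 3 months) = 0.4608

0.4608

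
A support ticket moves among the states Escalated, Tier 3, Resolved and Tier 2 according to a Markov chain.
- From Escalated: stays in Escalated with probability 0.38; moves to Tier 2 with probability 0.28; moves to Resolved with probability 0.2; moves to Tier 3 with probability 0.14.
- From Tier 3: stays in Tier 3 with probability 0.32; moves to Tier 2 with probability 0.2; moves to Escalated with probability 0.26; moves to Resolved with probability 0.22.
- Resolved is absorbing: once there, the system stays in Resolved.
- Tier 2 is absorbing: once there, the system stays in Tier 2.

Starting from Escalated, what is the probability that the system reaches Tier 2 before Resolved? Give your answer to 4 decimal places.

0.5670

Let h(s) be the probability of absorption at Tier 2 starting from transient state s. Then h(Tier 2) = 1 and h(Resolved) = 0. By first-step analysis:
h(Escalated) = 0.38·h(Escalated) + 0.14·h(Tier 3) + 0.2·0 + 0.28·1
h(Tier 3) = 0.26·h(Escalated) + 0.32·h(Tier 3) + 0.22·0 + 0.2·1
Solving: h(Escalated) = 0.5670, h(Tier 3) = 0.5109.
Starting from Escalated, the probability is 0.5670.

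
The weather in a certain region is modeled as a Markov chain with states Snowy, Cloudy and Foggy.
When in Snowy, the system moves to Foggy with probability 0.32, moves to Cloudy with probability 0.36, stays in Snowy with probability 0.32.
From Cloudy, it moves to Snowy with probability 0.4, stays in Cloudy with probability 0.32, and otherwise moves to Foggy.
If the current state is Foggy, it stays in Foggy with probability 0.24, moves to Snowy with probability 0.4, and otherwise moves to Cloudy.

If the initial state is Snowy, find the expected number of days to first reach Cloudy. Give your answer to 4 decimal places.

2.7778

Let t(s) be the expected number of days to first reach Cloudy from state s, with t(Cloudy) = 0. Conditioning on the first day:
t(Snowy) = 1 + 0.32·t(Snowy) + 0.32·t(Foggy)
t(Foggy) = 1 + 0.4·t(Snowy) + 0.24·t(Foggy)
Solving: t(Snowy) = 2.7778, t(Foggy) = 2.7778.
Expected days from Snowy to Cloudy: 2.7778.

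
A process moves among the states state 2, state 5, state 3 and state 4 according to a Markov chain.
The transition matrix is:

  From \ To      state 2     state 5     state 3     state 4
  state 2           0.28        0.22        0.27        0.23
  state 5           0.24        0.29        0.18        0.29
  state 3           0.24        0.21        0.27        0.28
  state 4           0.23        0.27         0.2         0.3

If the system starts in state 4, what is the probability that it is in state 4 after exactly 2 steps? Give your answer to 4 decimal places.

Propagate the distribution vector 2 steps from state 4.
After 0 steps: (0.0000, 0.0000, 0.0000, 1.0000)
After 1 step: (0.2300, 0.2700, 0.2000, 0.3000)
After 2 steps: (0.2462, 0.2519, 0.2247, 0.2772)
P(in state 4 after 2 steps) = 0.2772

0.2772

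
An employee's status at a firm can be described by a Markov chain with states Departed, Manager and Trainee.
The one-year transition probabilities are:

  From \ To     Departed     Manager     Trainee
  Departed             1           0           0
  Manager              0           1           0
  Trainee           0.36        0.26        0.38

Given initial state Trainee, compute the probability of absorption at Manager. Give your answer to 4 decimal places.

0.4194

Let h(s) be the probability of absorption at Manager starting from transient state s. Then h(Manager) = 1 and h(Departed) = 0. By first-step analysis:
h(Trainee) = 0.36·0 + 0.26·1 + 0.38·h(Trainee)
Solving: h(Trainee) = 0.4194.
Starting from Trainee, the probability is 0.4194.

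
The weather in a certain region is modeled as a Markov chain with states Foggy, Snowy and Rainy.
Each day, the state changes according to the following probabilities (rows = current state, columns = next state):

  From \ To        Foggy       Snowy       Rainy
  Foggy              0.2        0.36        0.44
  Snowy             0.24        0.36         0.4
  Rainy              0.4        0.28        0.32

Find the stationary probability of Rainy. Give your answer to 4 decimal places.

0.3811

Let the stationary distribution be π with π = πP and π_1 + π_2 + π_3 = 1.
π_1 = 0.2·π_1 + 0.24·π_2 + 0.4·π_3
π_2 = 0.36·π_1 + 0.36·π_2 + 0.28·π_3
Solving with the normalization constraint gives π = (0.2894, 0.3295, 0.3811).
So the stationary probability of Rainy is 0.3811.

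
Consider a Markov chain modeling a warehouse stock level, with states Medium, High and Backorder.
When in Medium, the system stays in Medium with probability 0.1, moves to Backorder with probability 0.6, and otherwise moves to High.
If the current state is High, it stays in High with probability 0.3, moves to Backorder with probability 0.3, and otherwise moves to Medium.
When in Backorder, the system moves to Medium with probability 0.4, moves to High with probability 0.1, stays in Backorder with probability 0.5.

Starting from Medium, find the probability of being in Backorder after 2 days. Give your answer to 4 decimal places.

Sum over the intermediate state after 1 day:
P = P(Medium→Medium)·P(Medium→Backorder) + P(Medium→High)·P(High→Backorder) + P(Medium→Backorder)·P(Backorder→Backorder)
  = 0.1×0.6 + 0.3×0.3 + 0.6×0.5
  = 0.0600 + 0.0900 + 0.3000 = 0.4500

0.4500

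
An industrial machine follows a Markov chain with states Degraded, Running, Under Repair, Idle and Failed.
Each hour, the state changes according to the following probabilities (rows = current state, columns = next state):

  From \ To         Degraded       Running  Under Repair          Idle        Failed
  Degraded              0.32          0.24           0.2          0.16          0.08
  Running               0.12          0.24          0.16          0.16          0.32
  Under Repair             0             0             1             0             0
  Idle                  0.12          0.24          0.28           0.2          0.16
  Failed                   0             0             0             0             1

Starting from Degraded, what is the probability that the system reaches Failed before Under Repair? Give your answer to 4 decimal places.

0.4256

Let h(s) be the probability of absorption at Failed starting from transient state s. Then h(Failed) = 1 and h(Under Repair) = 0. By first-step analysis:
h(Degraded) = 0.32·h(Degraded) + 0.24·h(Running) + 0.2·0 + 0.16·h(Idle) + 0.08·1
h(Running) = 0.12·h(Degraded) + 0.24·h(Running) + 0.16·0 + 0.16·h(Idle) + 0.32·1
h(Idle) = 0.12·h(Degraded) + 0.24·h(Running) + 0.28·0 + 0.2·h(Idle) + 0.16·1
Solving: h(Degraded) = 0.4256, h(Running) = 0.5805, h(Idle) = 0.4380.
Starting from Degraded, the probability is 0.4256.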